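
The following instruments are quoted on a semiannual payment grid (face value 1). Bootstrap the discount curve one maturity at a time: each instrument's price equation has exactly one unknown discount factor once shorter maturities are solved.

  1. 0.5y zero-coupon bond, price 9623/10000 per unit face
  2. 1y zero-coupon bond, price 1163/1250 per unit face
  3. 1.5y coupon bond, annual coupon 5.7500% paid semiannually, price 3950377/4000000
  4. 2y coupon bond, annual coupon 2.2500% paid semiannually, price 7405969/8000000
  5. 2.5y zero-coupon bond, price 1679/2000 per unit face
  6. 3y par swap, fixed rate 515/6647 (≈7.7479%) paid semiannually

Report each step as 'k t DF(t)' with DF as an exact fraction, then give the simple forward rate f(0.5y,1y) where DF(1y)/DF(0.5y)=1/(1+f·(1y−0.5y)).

step 1 [0.5y] zero: DF = P = 9623/10000 ≈ 0.962300
step 2 [1y] zero: DF = P = 1163/1250 ≈ 0.930400
step 3 [1.5y] bond c/2=23/800: DF=(3950377/4000000 − 23/800·(0.962300+0.930400))/(1+23/800) = 9071/10000 ≈ 0.907100
step 4 [2y] bond c/2=9/800: DF=(7405969/8000000 − 9/800·(0.962300+0.930400+0.907100))/(1+9/800) = 8843/10000 ≈ 0.884300
step 5 [2.5y] zero: DF = P = 1679/2000 ≈ 0.839500
step 6 [3y] swap r/2=515/13294: DF=(1 − 515/13294·(0.962300+0.930400+0.907100+0.884300+0.839500))/(1+515/13294) = 397/500 ≈ 0.794000

1 1/2 9623/10000
2 1 1163/1250
3 3/2 9071/10000
4 2 8843/10000
5 5/2 1679/2000
6 3 397/500
f(0.5y,1y) = ((9623/10000)/(1163/1250) − 1)/(1/2) = 319/4652 ≈ 6.8573%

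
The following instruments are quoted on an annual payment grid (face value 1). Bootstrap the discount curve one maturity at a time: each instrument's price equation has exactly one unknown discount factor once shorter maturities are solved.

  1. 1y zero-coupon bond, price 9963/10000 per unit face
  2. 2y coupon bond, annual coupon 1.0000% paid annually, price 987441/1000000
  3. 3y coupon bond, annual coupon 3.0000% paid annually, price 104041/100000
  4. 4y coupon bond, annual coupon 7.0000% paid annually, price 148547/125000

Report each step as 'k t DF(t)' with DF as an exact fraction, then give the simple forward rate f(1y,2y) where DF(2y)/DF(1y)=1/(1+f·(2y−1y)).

1 1 9963/10000
2 2 4839/5000
3 3 9529/10000
4 4 4599/5000
f(1y,2y) = ((9963/10000)/(4839/5000) − 1)/(1) = 95/3226 ≈ 2.9448%

step 1 [1y] zero: DF = P = 9963/10000 ≈ 0.996300
step 2 [2y] bond c/1=1/100: DF=(987441/1000000 − 1/100·(0.996300))/(1+1/100) = 4839/5000 ≈ 0.967800
step 3 [3y] bond c/1=3/100: DF=(104041/100000 − 3/100·(0.996300+0.967800))/(1+3/100) = 9529/10000 ≈ 0.952900
step 4 [4y] bond c/1=7/100: DF=(148547/125000 − 7/100·(0.996300+0.967800+0.952900))/(1+7/100) = 4599/5000 ≈ 0.919800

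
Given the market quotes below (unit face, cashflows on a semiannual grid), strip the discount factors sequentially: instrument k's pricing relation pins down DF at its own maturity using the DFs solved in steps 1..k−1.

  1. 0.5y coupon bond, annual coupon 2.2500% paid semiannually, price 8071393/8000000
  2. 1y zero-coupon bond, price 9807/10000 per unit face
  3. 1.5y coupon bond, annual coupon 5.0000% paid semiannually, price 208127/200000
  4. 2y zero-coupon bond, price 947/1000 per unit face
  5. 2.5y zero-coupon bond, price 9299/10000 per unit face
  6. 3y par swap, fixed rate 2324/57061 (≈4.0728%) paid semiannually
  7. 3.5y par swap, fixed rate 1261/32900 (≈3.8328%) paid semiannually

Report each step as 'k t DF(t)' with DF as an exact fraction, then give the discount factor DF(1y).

1 1/2 9977/10000
2 1 9807/10000
3 3/2 967/1000
4 2 947/1000
5 5/2 9299/10000
6 3 4419/5000
7 7/2 8739/10000
DF(1y) = 9807/10000 ≈ 0.980700

step 1 [0.5y] bond c/2=9/800: DF=(8071393/8000000 − 9/800·(0))/(1+9/800) = 9977/10000 ≈ 0.997700
step 2 [1y] zero: DF = P = 9807/10000 ≈ 0.980700
step 3 [1.5y] bond c/2=1/40: DF=(208127/200000 − 1/40·(0.997700+0.980700))/(1+1/40) = 967/1000 ≈ 0.967000
step 4 [2y] zero: DF = P = 947/1000 ≈ 0.947000
step 5 [2.5y] zero: DF = P = 9299/10000 ≈ 0.929900
step 6 [3y] swap r/2=1162/57061: DF=(1 − 1162/57061·(0.997700+0.980700+0.967000+0.947000+0.929900))/(1+1162/57061) = 4419/5000 ≈ 0.883800
step 7 [3.5y] swap r/2=1261/65800: DF=(1 − 1261/65800·(0.997700+0.980700+0.967000+0.947000+0.929900+0.883800))/(1+1261/65800) = 8739/10000 ≈ 0.873900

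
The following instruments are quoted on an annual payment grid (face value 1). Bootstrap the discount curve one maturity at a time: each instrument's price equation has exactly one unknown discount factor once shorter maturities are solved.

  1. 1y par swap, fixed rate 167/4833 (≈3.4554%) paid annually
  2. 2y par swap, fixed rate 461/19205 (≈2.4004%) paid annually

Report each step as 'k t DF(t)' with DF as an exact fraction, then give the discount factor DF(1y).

step 1 [1y] swap r/1=167/4833: DF=(1 − 167/4833·(0))/(1+167/4833) = 4833/5000 ≈ 0.966600
step 2 [2y] swap r/1=461/19205: DF=(1 − 461/19205·(0.966600))/(1+461/19205) = 9539/10000 ≈ 0.953900

1 1 4833/5000
2 2 9539/10000
DF(1y) = 4833/5000 ≈ 0.966600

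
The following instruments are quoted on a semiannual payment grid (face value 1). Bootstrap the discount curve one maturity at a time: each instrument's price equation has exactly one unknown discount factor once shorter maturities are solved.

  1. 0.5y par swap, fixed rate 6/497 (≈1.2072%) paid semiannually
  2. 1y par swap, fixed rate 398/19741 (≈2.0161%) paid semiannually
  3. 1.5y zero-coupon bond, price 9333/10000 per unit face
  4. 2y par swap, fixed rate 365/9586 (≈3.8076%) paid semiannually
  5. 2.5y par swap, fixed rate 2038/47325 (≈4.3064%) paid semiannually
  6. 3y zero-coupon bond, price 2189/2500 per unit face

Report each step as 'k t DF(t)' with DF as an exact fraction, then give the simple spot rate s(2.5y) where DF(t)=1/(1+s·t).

1 1/2 497/500
2 1 9801/10000
3 3/2 9333/10000
4 2 927/1000
5 5/2 8981/10000
6 3 2189/2500
s(2.5y) = (1/(8981/10000) − 1)/(5/2) = 2038/44905 ≈ 4.5385%

step 1 [0.5y] swap r/2=3/497: DF=(1 − 3/497·(0))/(1+3/497) = 497/500 ≈ 0.994000
step 2 [1y] swap r/2=199/19741: DF=(1 − 199/19741·(0.994000))/(1+199/19741) = 9801/10000 ≈ 0.980100
step 3 [1.5y] zero: DF = P = 9333/10000 ≈ 0.933300
step 4 [2y] swap r/2=365/19172: DF=(1 − 365/19172·(0.994000+0.980100+0.933300))/(1+365/19172) = 927/1000 ≈ 0.927000
step 5 [2.5y] swap r/2=1019/47325: DF=(1 − 1019/47325·(0.994000+0.980100+0.933300+0.927000))/(1+1019/47325) = 8981/10000 ≈ 0.898100
step 6 [3y] zero: DF = P = 2189/2500 ≈ 0.875600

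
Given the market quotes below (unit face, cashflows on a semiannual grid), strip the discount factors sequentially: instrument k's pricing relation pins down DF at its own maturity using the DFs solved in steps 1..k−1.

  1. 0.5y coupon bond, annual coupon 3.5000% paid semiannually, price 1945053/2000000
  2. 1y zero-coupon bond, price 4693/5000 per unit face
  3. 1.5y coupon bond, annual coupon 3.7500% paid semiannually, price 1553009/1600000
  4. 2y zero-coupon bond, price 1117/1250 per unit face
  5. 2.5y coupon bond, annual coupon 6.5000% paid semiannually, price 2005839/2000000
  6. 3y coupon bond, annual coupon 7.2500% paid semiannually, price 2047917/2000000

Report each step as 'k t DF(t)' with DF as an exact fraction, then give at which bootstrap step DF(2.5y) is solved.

1 1/2 4779/5000
2 1 4693/5000
3 3/2 9179/10000
4 2 1117/1250
5 5/2 8547/10000
6 3 4143/5000
DF(2.5y) is solved at step 5

step 1 [0.5y] bond c/2=7/400: DF=(1945053/2000000 − 7/400·(0))/(1+7/400) = 4779/5000 ≈ 0.955800
step 2 [1y] zero: DF = P = 4693/5000 ≈ 0.938600
step 3 [1.5y] bond c/2=3/160: DF=(1553009/1600000 − 3/160·(0.955800+0.938600))/(1+3/160) = 9179/10000 ≈ 0.917900
step 4 [2y] zero: DF = P = 1117/1250 ≈ 0.893600
step 5 [2.5y] bond c/2=13/400: DF=(2005839/2000000 − 13/400·(0.955800+0.938600+0.917900+0.893600))/(1+13/400) = 8547/10000 ≈ 0.854700
step 6 [3y] bond c/2=29/800: DF=(2047917/2000000 − 29/800·(0.955800+0.938600+0.917900+0.893600+0.854700))/(1+29/800) = 4143/5000 ≈ 0.828600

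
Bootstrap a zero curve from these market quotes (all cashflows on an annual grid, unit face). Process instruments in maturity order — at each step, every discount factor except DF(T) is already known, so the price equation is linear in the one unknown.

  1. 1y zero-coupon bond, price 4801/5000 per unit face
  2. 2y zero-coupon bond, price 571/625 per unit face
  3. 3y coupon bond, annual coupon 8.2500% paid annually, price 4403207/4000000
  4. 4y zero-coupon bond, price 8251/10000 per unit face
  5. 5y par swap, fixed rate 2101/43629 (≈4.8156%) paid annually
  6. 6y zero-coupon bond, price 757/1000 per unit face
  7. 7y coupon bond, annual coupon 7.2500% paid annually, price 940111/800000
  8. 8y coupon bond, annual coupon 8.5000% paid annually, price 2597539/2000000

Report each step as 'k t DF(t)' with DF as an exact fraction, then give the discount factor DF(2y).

step 1 [1y] zero: DF = P = 4801/5000 ≈ 0.960200
step 2 [2y] zero: DF = P = 571/625 ≈ 0.913600
step 3 [3y] bond c/1=33/400: DF=(4403207/4000000 − 33/400·(0.960200+0.913600))/(1+33/400) = 8741/10000 ≈ 0.874100
step 4 [4y] zero: DF = P = 8251/10000 ≈ 0.825100
step 5 [5y] swap r/1=2101/43629: DF=(1 − 2101/43629·(0.960200+0.913600+0.874100+0.825100))/(1+2101/43629) = 7899/10000 ≈ 0.789900
step 6 [6y] zero: DF = P = 757/1000 ≈ 0.757000
step 7 [7y] bond c/1=29/400: DF=(940111/800000 − 29/400·(0.960200+0.913600+0.874100+0.825100+0.789900+0.757000))/(1+29/400) = 937/1250 ≈ 0.749600
step 8 [8y] bond c/1=17/200: DF=(2597539/2000000 − 17/200·(0.960200+0.913600+0.874100+0.825100+0.789900+0.757000+0.749600))/(1+17/200) = 1843/2500 ≈ 0.737200

1 1 4801/5000
2 2 571/625
3 3 8741/10000
4 4 8251/10000
5 5 7899/10000
6 6 757/1000
7 7 937/1250
8 8 1843/2500
DF(2y) = 571/625 ≈ 0.913600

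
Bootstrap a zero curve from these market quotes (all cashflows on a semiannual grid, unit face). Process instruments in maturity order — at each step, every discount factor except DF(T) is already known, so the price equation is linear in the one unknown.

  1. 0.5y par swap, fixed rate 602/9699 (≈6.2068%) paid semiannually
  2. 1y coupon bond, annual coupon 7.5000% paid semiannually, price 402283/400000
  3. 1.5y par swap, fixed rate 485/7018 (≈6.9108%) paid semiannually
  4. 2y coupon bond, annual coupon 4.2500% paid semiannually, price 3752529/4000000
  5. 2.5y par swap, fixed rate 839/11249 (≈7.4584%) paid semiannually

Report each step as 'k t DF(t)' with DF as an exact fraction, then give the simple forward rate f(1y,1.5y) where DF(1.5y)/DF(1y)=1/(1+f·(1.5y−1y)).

1 1/2 9699/10000
2 1 9343/10000
3 3/2 903/1000
4 2 4301/5000
5 5/2 4161/5000
f(1y,1.5y) = ((9343/10000)/(903/1000) − 1)/(1/2) = 313/4515 ≈ 6.9324%

step 1 [0.5y] swap r/2=301/9699: DF=(1 − 301/9699·(0))/(1+301/9699) = 9699/10000 ≈ 0.969900
step 2 [1y] bond c/2=3/80: DF=(402283/400000 − 3/80·(0.969900))/(1+3/80) = 9343/10000 ≈ 0.934300
step 3 [1.5y] swap r/2=485/14036: DF=(1 − 485/14036·(0.969900+0.934300))/(1+485/14036) = 903/1000 ≈ 0.903000
step 4 [2y] bond c/2=17/800: DF=(3752529/4000000 − 17/800·(0.969900+0.934300+0.903000))/(1+17/800) = 4301/5000 ≈ 0.860200
step 5 [2.5y] swap r/2=839/22498: DF=(1 − 839/22498·(0.969900+0.934300+0.903000+0.860200))/(1+839/22498) = 4161/5000 ≈ 0.832200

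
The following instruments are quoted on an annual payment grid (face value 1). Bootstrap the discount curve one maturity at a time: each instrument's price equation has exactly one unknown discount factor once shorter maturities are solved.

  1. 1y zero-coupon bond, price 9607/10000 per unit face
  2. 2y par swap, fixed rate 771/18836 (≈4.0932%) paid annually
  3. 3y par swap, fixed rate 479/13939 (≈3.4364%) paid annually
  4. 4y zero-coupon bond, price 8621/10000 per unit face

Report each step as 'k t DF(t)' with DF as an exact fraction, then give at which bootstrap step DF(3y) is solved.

step 1 [1y] zero: DF = P = 9607/10000 ≈ 0.960700
step 2 [2y] swap r/1=771/18836: DF=(1 − 771/18836·(0.960700))/(1+771/18836) = 9229/10000 ≈ 0.922900
step 3 [3y] swap r/1=479/13939: DF=(1 − 479/13939·(0.960700+0.922900))/(1+479/13939) = 4521/5000 ≈ 0.904200
step 4 [4y] zero: DF = P = 8621/10000 ≈ 0.862100

1 1 9607/10000
2 2 9229/10000
3 3 4521/5000
4 4 8621/10000
DF(3y) is solved at step 3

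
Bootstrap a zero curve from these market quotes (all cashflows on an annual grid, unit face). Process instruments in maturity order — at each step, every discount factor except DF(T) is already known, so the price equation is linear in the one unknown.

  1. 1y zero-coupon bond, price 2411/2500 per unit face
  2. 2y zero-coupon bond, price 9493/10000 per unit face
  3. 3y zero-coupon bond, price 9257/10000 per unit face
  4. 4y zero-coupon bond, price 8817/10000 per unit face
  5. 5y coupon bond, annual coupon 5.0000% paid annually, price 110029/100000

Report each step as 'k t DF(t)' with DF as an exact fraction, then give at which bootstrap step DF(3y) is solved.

step 1 [1y] zero: DF = P = 2411/2500 ≈ 0.964400
step 2 [2y] zero: DF = P = 9493/10000 ≈ 0.949300
step 3 [3y] zero: DF = P = 9257/10000 ≈ 0.925700
step 4 [4y] zero: DF = P = 8817/10000 ≈ 0.881700
step 5 [5y] bond c/1=1/20: DF=(110029/100000 − 1/20·(0.964400+0.949300+0.925700+0.881700))/(1+1/20) = 8707/10000 ≈ 0.870700

1 1 2411/2500
2 2 9493/10000
3 3 9257/10000
4 4 8817/10000
5 5 8707/10000
DF(3y) is solved at step 3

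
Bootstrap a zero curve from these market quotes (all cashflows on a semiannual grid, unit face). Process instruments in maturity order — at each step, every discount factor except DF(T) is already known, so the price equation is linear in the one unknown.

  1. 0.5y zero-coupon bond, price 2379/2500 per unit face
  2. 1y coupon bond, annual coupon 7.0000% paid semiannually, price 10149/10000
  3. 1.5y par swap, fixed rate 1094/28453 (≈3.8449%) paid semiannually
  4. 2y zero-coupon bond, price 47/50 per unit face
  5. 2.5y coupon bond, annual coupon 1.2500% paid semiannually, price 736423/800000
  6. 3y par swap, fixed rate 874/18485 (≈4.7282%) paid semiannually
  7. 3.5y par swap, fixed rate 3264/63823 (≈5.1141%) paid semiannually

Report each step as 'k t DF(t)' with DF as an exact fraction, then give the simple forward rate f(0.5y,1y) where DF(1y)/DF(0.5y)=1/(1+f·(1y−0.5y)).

step 1 [0.5y] zero: DF = P = 2379/2500 ≈ 0.951600
step 2 [1y] bond c/2=7/200: DF=(10149/10000 − 7/200·(0.951600))/(1+7/200) = 2371/2500 ≈ 0.948400
step 3 [1.5y] swap r/2=547/28453: DF=(1 − 547/28453·(0.951600+0.948400))/(1+547/28453) = 9453/10000 ≈ 0.945300
step 4 [2y] zero: DF = P = 47/50 ≈ 0.940000
step 5 [2.5y] bond c/2=1/160: DF=(736423/800000 − 1/160·(0.951600+0.948400+0.945300+0.940000))/(1+1/160) = 8913/10000 ≈ 0.891300
step 6 [3y] swap r/2=437/18485: DF=(1 − 437/18485·(0.951600+0.948400+0.945300+0.940000+0.891300))/(1+437/18485) = 8689/10000 ≈ 0.868900
step 7 [3.5y] swap r/2=1632/63823: DF=(1 − 1632/63823·(0.951600+0.948400+0.945300+0.940000+0.891300+0.868900))/(1+1632/63823) = 523/625 ≈ 0.836800

1 1/2 2379/2500
2 1 2371/2500
3 3/2 9453/10000
4 2 47/50
5 5/2 8913/10000
6 3 8689/10000
7 7/2 523/625
f(0.5y,1y) = ((2379/2500)/(2371/2500) − 1)/(1/2) = 16/2371 ≈ 0.6748%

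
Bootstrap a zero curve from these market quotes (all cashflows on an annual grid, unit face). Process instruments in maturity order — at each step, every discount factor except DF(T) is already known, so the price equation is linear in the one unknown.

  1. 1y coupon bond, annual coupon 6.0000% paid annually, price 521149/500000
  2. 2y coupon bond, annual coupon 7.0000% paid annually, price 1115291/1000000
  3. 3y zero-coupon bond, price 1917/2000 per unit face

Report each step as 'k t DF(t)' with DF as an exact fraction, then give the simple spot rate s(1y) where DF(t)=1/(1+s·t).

1 1 9833/10000
2 2 489/500
3 3 1917/2000
s(1y) = (1/(9833/10000) − 1)/(1) = 167/9833 ≈ 1.6984%

step 1 [1y] bond c/1=3/50: DF=(521149/500000 − 3/50·(0))/(1+3/50) = 9833/10000 ≈ 0.983300
step 2 [2y] bond c/1=7/100: DF=(1115291/1000000 − 7/100·(0.983300))/(1+7/100) = 489/500 ≈ 0.978000
step 3 [3y] zero: DF = P = 1917/2000 ≈ 0.958500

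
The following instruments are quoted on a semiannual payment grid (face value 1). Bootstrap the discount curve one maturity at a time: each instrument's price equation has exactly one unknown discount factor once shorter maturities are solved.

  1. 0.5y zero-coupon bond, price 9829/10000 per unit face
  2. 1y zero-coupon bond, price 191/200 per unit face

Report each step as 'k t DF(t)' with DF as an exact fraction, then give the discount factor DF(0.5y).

step 1 [0.5y] zero: DF = P = 9829/10000 ≈ 0.982900
step 2 [1y] zero: DF = P = 191/200 ≈ 0.955000

1 1/2 9829/10000
2 1 191/200
DF(0.5y) = 9829/10000 ≈ 0.982900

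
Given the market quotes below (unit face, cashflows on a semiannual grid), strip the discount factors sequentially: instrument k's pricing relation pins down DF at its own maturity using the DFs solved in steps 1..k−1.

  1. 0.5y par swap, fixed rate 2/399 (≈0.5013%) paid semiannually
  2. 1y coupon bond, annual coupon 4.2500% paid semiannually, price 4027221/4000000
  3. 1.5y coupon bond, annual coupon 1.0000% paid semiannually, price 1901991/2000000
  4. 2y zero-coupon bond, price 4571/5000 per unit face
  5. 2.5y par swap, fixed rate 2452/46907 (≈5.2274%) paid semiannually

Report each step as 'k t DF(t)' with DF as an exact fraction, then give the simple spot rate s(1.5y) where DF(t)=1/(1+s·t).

step 1 [0.5y] swap r/2=1/399: DF=(1 − 1/399·(0))/(1+1/399) = 399/400 ≈ 0.997500
step 2 [1y] bond c/2=17/800: DF=(4027221/4000000 − 17/800·(0.997500))/(1+17/800) = 9651/10000 ≈ 0.965100
step 3 [1.5y] bond c/2=1/200: DF=(1901991/2000000 − 1/200·(0.997500+0.965100))/(1+1/200) = 1873/2000 ≈ 0.936500
step 4 [2y] zero: DF = P = 4571/5000 ≈ 0.914200
step 5 [2.5y] swap r/2=1226/46907: DF=(1 − 1226/46907·(0.997500+0.965100+0.936500+0.914200))/(1+1226/46907) = 4387/5000 ≈ 0.877400

1 1/2 399/400
2 1 9651/10000
3 3/2 1873/2000
4 2 4571/5000
5 5/2 4387/5000
s(1.5y) = (1/(1873/2000) − 1)/(3/2) = 254/5619 ≈ 4.5204%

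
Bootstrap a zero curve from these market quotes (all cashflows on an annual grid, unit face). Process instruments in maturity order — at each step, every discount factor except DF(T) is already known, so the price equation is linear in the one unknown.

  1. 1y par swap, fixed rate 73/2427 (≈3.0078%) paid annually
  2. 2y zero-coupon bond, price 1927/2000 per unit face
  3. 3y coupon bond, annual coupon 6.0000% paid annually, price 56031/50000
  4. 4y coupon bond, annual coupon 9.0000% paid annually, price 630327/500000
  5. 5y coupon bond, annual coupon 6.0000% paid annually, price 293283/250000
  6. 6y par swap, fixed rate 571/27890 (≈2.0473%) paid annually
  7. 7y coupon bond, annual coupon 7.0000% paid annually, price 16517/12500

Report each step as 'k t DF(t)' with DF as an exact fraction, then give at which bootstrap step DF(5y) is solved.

1 1 2427/2500
2 2 1927/2000
3 3 9477/10000
4 4 4593/5000
5 5 2229/2500
6 6 4429/5000
7 7 87/100
DF(5y) is solved at step 5

step 1 [1y] swap r/1=73/2427: DF=(1 − 73/2427·(0))/(1+73/2427) = 2427/2500 ≈ 0.970800
step 2 [2y] zero: DF = P = 1927/2000 ≈ 0.963500
step 3 [3y] bond c/1=3/50: DF=(56031/50000 − 3/50·(0.970800+0.963500))/(1+3/50) = 9477/10000 ≈ 0.947700
step 4 [4y] bond c/1=9/100: DF=(630327/500000 − 9/100·(0.970800+0.963500+0.947700))/(1+9/100) = 4593/5000 ≈ 0.918600
step 5 [5y] bond c/1=3/50: DF=(293283/250000 − 3/50·(0.970800+0.963500+0.947700+0.918600))/(1+3/50) = 2229/2500 ≈ 0.891600
step 6 [6y] swap r/1=571/27890: DF=(1 − 571/27890·(0.970800+0.963500+0.947700+0.918600+0.891600))/(1+571/27890) = 4429/5000 ≈ 0.885800
step 7 [7y] bond c/1=7/100: DF=(16517/12500 − 7/100·(0.970800+0.963500+0.947700+0.918600+0.891600+0.885800))/(1+7/100) = 87/100 ≈ 0.870000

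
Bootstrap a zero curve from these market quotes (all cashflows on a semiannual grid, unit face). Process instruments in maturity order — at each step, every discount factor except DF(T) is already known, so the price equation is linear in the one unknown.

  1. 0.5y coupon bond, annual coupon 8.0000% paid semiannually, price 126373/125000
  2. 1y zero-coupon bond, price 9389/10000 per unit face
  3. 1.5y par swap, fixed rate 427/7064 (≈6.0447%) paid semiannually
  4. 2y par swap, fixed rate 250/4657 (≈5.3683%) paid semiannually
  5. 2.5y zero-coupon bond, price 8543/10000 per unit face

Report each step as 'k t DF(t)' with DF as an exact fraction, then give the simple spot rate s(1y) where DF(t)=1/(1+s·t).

1 1/2 9721/10000
2 1 9389/10000
3 3/2 4573/5000
4 2 9/10
5 5/2 8543/10000
s(1y) = (1/(9389/10000) − 1)/(1) = 611/9389 ≈ 6.5076%

step 1 [0.5y] bond c/2=1/25: DF=(126373/125000 − 1/25·(0))/(1+1/25) = 9721/10000 ≈ 0.972100
step 2 [1y] zero: DF = P = 9389/10000 ≈ 0.938900
step 3 [1.5y] swap r/2=427/14128: DF=(1 − 427/14128·(0.972100+0.938900))/(1+427/14128) = 4573/5000 ≈ 0.914600
step 4 [2y] swap r/2=125/4657: DF=(1 − 125/4657·(0.972100+0.938900+0.914600))/(1+125/4657) = 9/10 ≈ 0.900000
step 5 [2.5y] zero: DF = P = 8543/10000 ≈ 0.854300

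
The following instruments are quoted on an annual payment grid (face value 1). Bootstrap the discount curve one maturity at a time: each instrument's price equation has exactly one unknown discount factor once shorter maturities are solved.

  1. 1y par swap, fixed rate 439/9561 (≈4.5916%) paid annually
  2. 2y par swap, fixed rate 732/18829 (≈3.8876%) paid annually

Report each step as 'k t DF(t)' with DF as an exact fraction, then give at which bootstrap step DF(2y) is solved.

step 1 [1y] swap r/1=439/9561: DF=(1 − 439/9561·(0))/(1+439/9561) = 9561/10000 ≈ 0.956100
step 2 [2y] swap r/1=732/18829: DF=(1 − 732/18829·(0.956100))/(1+732/18829) = 2317/2500 ≈ 0.926800

1 1 9561/10000
2 2 2317/2500
DF(2y) is solved at step 2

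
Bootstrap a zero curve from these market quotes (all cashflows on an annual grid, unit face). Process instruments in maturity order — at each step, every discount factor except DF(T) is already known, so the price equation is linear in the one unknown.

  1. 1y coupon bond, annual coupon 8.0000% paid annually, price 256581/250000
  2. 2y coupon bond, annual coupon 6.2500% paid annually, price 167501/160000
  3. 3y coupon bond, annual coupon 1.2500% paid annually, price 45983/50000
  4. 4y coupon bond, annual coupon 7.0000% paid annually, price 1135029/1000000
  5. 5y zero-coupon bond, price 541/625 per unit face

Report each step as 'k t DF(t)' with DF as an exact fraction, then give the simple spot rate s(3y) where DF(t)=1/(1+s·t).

step 1 [1y] bond c/1=2/25: DF=(256581/250000 − 2/25·(0))/(1+2/25) = 9503/10000 ≈ 0.950300
step 2 [2y] bond c/1=1/16: DF=(167501/160000 − 1/16·(0.950300))/(1+1/16) = 4647/5000 ≈ 0.929400
step 3 [3y] bond c/1=1/80: DF=(45983/50000 − 1/80·(0.950300+0.929400))/(1+1/80) = 8851/10000 ≈ 0.885100
step 4 [4y] bond c/1=7/100: DF=(1135029/1000000 − 7/100·(0.950300+0.929400+0.885100))/(1+7/100) = 8799/10000 ≈ 0.879900
step 5 [5y] zero: DF = P = 541/625 ≈ 0.865600

1 1 9503/10000
2 2 4647/5000
3 3 8851/10000
4 4 8799/10000
5 5 541/625
s(3y) = (1/(8851/10000) − 1)/(3) = 383/8851 ≈ 4.3272%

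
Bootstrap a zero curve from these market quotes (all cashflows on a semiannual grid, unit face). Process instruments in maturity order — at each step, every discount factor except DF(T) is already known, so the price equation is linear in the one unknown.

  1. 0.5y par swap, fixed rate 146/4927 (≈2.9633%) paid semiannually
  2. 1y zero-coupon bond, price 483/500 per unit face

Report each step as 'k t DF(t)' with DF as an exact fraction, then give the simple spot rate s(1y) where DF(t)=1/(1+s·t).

1 1/2 4927/5000
2 1 483/500
s(1y) = (1/(483/500) − 1)/(1) = 17/483 ≈ 3.5197%

step 1 [0.5y] swap r/2=73/4927: DF=(1 − 73/4927·(0))/(1+73/4927) = 4927/5000 ≈ 0.985400
step 2 [1y] zero: DF = P = 483/500 ≈ 0.966000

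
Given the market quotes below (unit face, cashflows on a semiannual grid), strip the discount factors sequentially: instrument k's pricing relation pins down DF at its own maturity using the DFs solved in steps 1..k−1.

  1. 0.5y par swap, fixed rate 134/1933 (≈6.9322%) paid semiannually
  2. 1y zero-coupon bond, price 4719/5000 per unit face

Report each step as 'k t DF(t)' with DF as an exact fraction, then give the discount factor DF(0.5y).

1 1/2 1933/2000
2 1 4719/5000
DF(0.5y) = 1933/2000 ≈ 0.966500

step 1 [0.5y] swap r/2=67/1933: DF=(1 − 67/1933·(0))/(1+67/1933) = 1933/2000 ≈ 0.966500
step 2 [1y] zero: DF = P = 4719/5000 ≈ 0.943800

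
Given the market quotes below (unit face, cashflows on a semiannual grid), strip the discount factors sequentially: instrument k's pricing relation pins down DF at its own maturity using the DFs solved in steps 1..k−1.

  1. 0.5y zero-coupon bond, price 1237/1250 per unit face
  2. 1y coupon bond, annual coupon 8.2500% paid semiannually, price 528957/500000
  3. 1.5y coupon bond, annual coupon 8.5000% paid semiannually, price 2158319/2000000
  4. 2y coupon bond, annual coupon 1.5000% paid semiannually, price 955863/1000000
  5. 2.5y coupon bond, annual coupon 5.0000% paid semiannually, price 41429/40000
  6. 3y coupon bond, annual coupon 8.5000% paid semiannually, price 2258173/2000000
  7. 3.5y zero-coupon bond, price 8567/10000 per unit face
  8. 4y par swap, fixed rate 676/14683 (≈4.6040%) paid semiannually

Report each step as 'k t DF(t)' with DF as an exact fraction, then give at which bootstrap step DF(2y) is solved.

step 1 [0.5y] zero: DF = P = 1237/1250 ≈ 0.989600
step 2 [1y] bond c/2=33/800: DF=(528957/500000 − 33/800·(0.989600))/(1+33/800) = 1221/1250 ≈ 0.976800
step 3 [1.5y] bond c/2=17/400: DF=(2158319/2000000 − 17/400·(0.989600+0.976800))/(1+17/400) = 191/200 ≈ 0.955000
step 4 [2y] bond c/2=3/400: DF=(955863/1000000 − 3/400·(0.989600+0.976800+0.955000))/(1+3/400) = 927/1000 ≈ 0.927000
step 5 [2.5y] bond c/2=1/40: DF=(41429/40000 − 1/40·(0.989600+0.976800+0.955000+0.927000))/(1+1/40) = 4583/5000 ≈ 0.916600
step 6 [3y] bond c/2=17/400: DF=(2258173/2000000 − 17/400·(0.989600+0.976800+0.955000+0.927000+0.916600))/(1+17/400) = 1111/1250 ≈ 0.888800
step 7 [3.5y] zero: DF = P = 8567/10000 ≈ 0.856700
step 8 [4y] swap r/2=338/14683: DF=(1 − 338/14683·(0.989600+0.976800+0.955000+0.927000+0.916600+0.888800+0.856700))/(1+338/14683) = 831/1000 ≈ 0.831000

1 1/2 1237/1250
2 1 1221/1250
3 3/2 191/200
4 2 927/1000
5 5/2 4583/5000
6 3 1111/1250
7 7/2 8567/10000
8 4 831/1000
DF(2y) is solved at step 4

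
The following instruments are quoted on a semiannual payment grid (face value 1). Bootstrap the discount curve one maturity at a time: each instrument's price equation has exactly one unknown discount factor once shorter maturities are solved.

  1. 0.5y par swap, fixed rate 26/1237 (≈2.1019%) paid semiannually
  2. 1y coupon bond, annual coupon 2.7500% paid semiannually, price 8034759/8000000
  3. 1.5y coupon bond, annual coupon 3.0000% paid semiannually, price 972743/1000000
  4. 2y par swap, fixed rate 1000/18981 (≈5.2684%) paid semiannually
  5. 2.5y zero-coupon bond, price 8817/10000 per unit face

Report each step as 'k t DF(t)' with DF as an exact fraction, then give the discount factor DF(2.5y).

step 1 [0.5y] swap r/2=13/1237: DF=(1 − 13/1237·(0))/(1+13/1237) = 1237/1250 ≈ 0.989600
step 2 [1y] bond c/2=11/800: DF=(8034759/8000000 − 11/800·(0.989600))/(1+11/800) = 9773/10000 ≈ 0.977300
step 3 [1.5y] bond c/2=3/200: DF=(972743/1000000 − 3/200·(0.989600+0.977300))/(1+3/200) = 9293/10000 ≈ 0.929300
step 4 [2y] swap r/2=500/18981: DF=(1 − 500/18981·(0.989600+0.977300+0.929300))/(1+500/18981) = 9/10 ≈ 0.900000
step 5 [2.5y] zero: DF = P = 8817/10000 ≈ 0.881700

1 1/2 1237/1250
2 1 9773/10000
3 3/2 9293/10000
4 2 9/10
5 5/2 8817/10000
DF(2.5y) = 8817/10000 ≈ 0.881700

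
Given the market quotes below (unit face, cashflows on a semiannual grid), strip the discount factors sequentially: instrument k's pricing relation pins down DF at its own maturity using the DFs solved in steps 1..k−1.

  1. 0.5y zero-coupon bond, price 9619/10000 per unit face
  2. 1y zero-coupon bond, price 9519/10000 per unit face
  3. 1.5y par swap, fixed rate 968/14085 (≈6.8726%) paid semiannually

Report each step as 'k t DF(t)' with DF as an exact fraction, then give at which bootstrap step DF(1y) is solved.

1 1/2 9619/10000
2 1 9519/10000
3 3/2 1129/1250
DF(1y) is solved at step 2

step 1 [0.5y] zero: DF = P = 9619/10000 ≈ 0.961900
step 2 [1y] zero: DF = P = 9519/10000 ≈ 0.951900
step 3 [1.5y] swap r/2=484/14085: DF=(1 − 484/14085·(0.961900+0.951900))/(1+484/14085) = 1129/1250 ≈ 0.903200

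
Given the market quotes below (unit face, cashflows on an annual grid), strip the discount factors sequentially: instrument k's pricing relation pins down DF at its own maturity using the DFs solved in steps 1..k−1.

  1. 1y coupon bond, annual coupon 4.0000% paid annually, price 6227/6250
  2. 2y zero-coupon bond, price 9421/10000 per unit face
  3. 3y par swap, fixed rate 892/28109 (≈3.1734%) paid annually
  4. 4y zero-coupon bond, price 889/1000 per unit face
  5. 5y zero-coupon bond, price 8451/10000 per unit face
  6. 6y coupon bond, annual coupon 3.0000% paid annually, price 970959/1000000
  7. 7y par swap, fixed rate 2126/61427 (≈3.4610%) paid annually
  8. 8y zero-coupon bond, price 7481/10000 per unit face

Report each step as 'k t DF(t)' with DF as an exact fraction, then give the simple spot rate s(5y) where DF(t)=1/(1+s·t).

step 1 [1y] bond c/1=1/25: DF=(6227/6250 − 1/25·(0))/(1+1/25) = 479/500 ≈ 0.958000
step 2 [2y] zero: DF = P = 9421/10000 ≈ 0.942100
step 3 [3y] swap r/1=892/28109: DF=(1 − 892/28109·(0.958000+0.942100))/(1+892/28109) = 2277/2500 ≈ 0.910800
step 4 [4y] zero: DF = P = 889/1000 ≈ 0.889000
step 5 [5y] zero: DF = P = 8451/10000 ≈ 0.845100
step 6 [6y] bond c/1=3/100: DF=(970959/1000000 − 3/100·(0.958000+0.942100+0.910800+0.889000+0.845100))/(1+3/100) = 8103/10000 ≈ 0.810300
step 7 [7y] swap r/1=2126/61427: DF=(1 − 2126/61427·(0.958000+0.942100+0.910800+0.889000+0.845100+0.810300))/(1+2126/61427) = 3937/5000 ≈ 0.787400
step 8 [8y] zero: DF = P = 7481/10000 ≈ 0.748100

1 1 479/500
2 2 9421/10000
3 3 2277/2500
4 4 889/1000
5 5 8451/10000
6 6 8103/10000
7 7 3937/5000
8 8 7481/10000
s(5y) = (1/(8451/10000) − 1)/(5) = 1549/42255 ≈ 3.6658%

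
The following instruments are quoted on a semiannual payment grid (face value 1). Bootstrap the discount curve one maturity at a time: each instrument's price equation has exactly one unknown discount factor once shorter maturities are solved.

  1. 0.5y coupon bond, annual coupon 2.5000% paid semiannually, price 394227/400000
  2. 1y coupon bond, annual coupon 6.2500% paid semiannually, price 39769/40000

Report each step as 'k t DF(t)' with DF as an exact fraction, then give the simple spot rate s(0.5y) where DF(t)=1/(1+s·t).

1 1/2 4867/5000
2 1 4673/5000
s(0.5y) = (1/(4867/5000) − 1)/(1/2) = 266/4867 ≈ 5.4654%

step 1 [0.5y] bond c/2=1/80: DF=(394227/400000 − 1/80·(0))/(1+1/80) = 4867/5000 ≈ 0.973400
step 2 [1y] bond c/2=1/32: DF=(39769/40000 − 1/32·(0.973400))/(1+1/32) = 4673/5000 ≈ 0.934600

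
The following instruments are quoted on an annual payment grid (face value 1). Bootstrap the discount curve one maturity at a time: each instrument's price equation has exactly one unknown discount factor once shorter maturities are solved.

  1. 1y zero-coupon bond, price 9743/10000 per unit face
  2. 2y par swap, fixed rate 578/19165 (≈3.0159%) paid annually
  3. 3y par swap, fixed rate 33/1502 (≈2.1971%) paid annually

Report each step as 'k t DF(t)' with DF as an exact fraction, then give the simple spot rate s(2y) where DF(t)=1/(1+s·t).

step 1 [1y] zero: DF = P = 9743/10000 ≈ 0.974300
step 2 [2y] swap r/1=578/19165: DF=(1 − 578/19165·(0.974300))/(1+578/19165) = 4711/5000 ≈ 0.942200
step 3 [3y] swap r/1=33/1502: DF=(1 − 33/1502·(0.974300+0.942200))/(1+33/1502) = 9373/10000 ≈ 0.937300

1 1 9743/10000
2 2 4711/5000
3 3 9373/10000
s(2y) = (1/(4711/5000) − 1)/(2) = 289/9422 ≈ 3.0673%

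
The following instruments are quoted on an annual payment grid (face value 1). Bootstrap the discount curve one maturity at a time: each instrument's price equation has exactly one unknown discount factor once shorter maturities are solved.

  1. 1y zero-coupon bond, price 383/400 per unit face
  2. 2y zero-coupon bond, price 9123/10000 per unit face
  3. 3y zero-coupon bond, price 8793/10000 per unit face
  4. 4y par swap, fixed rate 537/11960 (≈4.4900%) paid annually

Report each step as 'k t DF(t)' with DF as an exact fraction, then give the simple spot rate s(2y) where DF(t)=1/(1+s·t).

1 1 383/400
2 2 9123/10000
3 3 8793/10000
4 4 8389/10000
s(2y) = (1/(9123/10000) − 1)/(2) = 877/18246 ≈ 4.8065%

step 1 [1y] zero: DF = P = 383/400 ≈ 0.957500
step 2 [2y] zero: DF = P = 9123/10000 ≈ 0.912300
step 3 [3y] zero: DF = P = 8793/10000 ≈ 0.879300
step 4 [4y] swap r/1=537/11960: DF=(1 − 537/11960·(0.957500+0.912300+0.879300))/(1+537/11960) = 8389/10000 ≈ 0.838900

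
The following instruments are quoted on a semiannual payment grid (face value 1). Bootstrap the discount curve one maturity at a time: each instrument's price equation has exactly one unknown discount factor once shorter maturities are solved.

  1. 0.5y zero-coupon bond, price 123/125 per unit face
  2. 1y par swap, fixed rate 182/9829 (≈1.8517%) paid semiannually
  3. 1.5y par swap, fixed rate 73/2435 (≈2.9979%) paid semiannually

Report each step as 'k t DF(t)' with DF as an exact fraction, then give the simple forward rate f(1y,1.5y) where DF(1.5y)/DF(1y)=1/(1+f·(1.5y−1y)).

step 1 [0.5y] zero: DF = P = 123/125 ≈ 0.984000
step 2 [1y] swap r/2=91/9829: DF=(1 − 91/9829·(0.984000))/(1+91/9829) = 4909/5000 ≈ 0.981800
step 3 [1.5y] swap r/2=73/4870: DF=(1 − 73/4870·(0.984000+0.981800))/(1+73/4870) = 4781/5000 ≈ 0.956200

1 1/2 123/125
2 1 4909/5000
3 3/2 4781/5000
f(1y,1.5y) = ((4909/5000)/(4781/5000) − 1)/(1/2) = 256/4781 ≈ 5.3545%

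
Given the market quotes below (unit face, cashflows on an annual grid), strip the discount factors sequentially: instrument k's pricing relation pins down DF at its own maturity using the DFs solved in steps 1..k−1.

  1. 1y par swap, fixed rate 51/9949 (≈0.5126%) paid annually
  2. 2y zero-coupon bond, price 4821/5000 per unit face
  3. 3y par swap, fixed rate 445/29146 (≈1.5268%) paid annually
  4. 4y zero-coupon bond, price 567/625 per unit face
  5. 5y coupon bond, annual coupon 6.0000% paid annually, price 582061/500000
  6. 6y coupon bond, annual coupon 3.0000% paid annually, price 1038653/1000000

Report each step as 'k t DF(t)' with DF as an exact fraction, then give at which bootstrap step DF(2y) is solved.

1 1 9949/10000
2 2 4821/5000
3 3 1911/2000
4 4 567/625
5 5 8819/10000
6 6 4357/5000
DF(2y) is solved at step 2

step 1 [1y] swap r/1=51/9949: DF=(1 − 51/9949·(0))/(1+51/9949) = 9949/10000 ≈ 0.994900
step 2 [2y] zero: DF = P = 4821/5000 ≈ 0.964200
step 3 [3y] swap r/1=445/29146: DF=(1 − 445/29146·(0.994900+0.964200))/(1+445/29146) = 1911/2000 ≈ 0.955500
step 4 [4y] zero: DF = P = 567/625 ≈ 0.907200
step 5 [5y] bond c/1=3/50: DF=(582061/500000 − 3/50·(0.994900+0.964200+0.955500+0.907200))/(1+3/50) = 8819/10000 ≈ 0.881900
step 6 [6y] bond c/1=3/100: DF=(1038653/1000000 − 3/100·(0.994900+0.964200+0.955500+0.907200+0.881900))/(1+3/100) = 4357/5000 ≈ 0.871400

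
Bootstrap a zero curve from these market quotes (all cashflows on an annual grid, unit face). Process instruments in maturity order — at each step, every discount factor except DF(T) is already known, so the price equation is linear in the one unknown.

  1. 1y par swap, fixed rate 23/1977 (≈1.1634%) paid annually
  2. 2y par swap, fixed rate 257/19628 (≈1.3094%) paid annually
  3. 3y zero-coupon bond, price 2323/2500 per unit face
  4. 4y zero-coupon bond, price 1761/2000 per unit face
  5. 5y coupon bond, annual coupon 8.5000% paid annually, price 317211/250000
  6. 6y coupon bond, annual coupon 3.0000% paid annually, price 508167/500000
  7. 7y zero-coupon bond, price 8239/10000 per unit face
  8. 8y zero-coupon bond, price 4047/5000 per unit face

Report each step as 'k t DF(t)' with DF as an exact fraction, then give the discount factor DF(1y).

1 1 1977/2000
2 2 9743/10000
3 3 2323/2500
4 4 1761/2000
5 5 8739/10000
6 6 4257/5000
7 7 8239/10000
8 8 4047/5000
DF(1y) = 1977/2000 ≈ 0.988500

step 1 [1y] swap r/1=23/1977: DF=(1 − 23/1977·(0))/(1+23/1977) = 1977/2000 ≈ 0.988500
step 2 [2y] swap r/1=257/19628: DF=(1 − 257/19628·(0.988500))/(1+257/19628) = 9743/10000 ≈ 0.974300
step 3 [3y] zero: DF = P = 2323/2500 ≈ 0.929200
step 4 [4y] zero: DF = P = 1761/2000 ≈ 0.880500
step 5 [5y] bond c/1=17/200: DF=(317211/250000 − 17/200·(0.988500+0.974300+0.929200+0.880500))/(1+17/200) = 8739/10000 ≈ 0.873900
step 6 [6y] bond c/1=3/100: DF=(508167/500000 − 3/100·(0.988500+0.974300+0.929200+0.880500+0.873900))/(1+3/100) = 4257/5000 ≈ 0.851400
step 7 [7y] zero: DF = P = 8239/10000 ≈ 0.823900
step 8 [8y] zero: DF = P = 4047/5000 ≈ 0.809400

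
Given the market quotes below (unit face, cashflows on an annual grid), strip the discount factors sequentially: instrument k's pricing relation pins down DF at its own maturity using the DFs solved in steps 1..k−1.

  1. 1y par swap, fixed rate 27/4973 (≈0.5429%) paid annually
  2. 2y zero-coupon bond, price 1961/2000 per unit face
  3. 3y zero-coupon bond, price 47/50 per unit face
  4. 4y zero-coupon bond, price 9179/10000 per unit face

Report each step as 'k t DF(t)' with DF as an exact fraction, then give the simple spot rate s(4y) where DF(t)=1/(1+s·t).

1 1 4973/5000
2 2 1961/2000
3 3 47/50
4 4 9179/10000
s(4y) = (1/(9179/10000) − 1)/(4) = 821/36716 ≈ 2.2361%

step 1 [1y] swap r/1=27/4973: DF=(1 − 27/4973·(0))/(1+27/4973) = 4973/5000 ≈ 0.994600
step 2 [2y] zero: DF = P = 1961/2000 ≈ 0.980500
step 3 [3y] zero: DF = P = 47/50 ≈ 0.940000
step 4 [4y] zero: DF = P = 9179/10000 ≈ 0.917900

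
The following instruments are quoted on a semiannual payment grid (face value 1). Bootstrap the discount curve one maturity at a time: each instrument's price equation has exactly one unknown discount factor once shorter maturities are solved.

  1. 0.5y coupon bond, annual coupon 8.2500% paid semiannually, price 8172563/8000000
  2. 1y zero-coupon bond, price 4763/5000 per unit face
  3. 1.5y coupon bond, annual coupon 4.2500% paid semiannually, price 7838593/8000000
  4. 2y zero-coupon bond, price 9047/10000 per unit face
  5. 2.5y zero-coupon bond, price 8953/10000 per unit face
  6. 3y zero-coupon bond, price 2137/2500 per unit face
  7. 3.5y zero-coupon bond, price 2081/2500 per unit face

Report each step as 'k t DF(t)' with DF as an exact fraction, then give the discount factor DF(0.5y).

step 1 [0.5y] bond c/2=33/800: DF=(8172563/8000000 − 33/800·(0))/(1+33/800) = 9811/10000 ≈ 0.981100
step 2 [1y] zero: DF = P = 4763/5000 ≈ 0.952600
step 3 [1.5y] bond c/2=17/800: DF=(7838593/8000000 − 17/800·(0.981100+0.952600))/(1+17/800) = 1149/1250 ≈ 0.919200
step 4 [2y] zero: DF = P = 9047/10000 ≈ 0.904700
step 5 [2.5y] zero: DF = P = 8953/10000 ≈ 0.895300
step 6 [3y] zero: DF = P = 2137/2500 ≈ 0.854800
step 7 [3.5y] zero: DF = P = 2081/2500 ≈ 0.832400

1 1/2 9811/10000
2 1 4763/5000
3 3/2 1149/1250
4 2 9047/10000
5 5/2 8953/10000
6 3 2137/2500
7 7/2 2081/2500
DF(0.5y) = 9811/10000 ≈ 0.981100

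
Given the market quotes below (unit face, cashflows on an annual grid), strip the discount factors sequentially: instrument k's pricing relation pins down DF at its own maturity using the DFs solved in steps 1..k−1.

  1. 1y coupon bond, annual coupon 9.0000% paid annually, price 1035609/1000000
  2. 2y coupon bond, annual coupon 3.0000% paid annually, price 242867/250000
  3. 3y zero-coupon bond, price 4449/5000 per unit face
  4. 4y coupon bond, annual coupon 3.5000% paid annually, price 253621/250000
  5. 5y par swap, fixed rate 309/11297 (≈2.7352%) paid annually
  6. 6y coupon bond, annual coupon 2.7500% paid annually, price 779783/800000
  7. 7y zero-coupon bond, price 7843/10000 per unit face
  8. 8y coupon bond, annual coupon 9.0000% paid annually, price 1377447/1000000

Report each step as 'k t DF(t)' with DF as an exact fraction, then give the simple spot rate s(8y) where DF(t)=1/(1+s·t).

step 1 [1y] bond c/1=9/100: DF=(1035609/1000000 − 9/100·(0))/(1+9/100) = 9501/10000 ≈ 0.950100
step 2 [2y] bond c/1=3/100: DF=(242867/250000 − 3/100·(0.950100))/(1+3/100) = 1831/2000 ≈ 0.915500
step 3 [3y] zero: DF = P = 4449/5000 ≈ 0.889800
step 4 [4y] bond c/1=7/200: DF=(253621/250000 − 7/200·(0.950100+0.915500+0.889800))/(1+7/200) = 887/1000 ≈ 0.887000
step 5 [5y] swap r/1=309/11297: DF=(1 − 309/11297·(0.950100+0.915500+0.889800+0.887000))/(1+309/11297) = 2191/2500 ≈ 0.876400
step 6 [6y] bond c/1=11/400: DF=(779783/800000 − 11/400·(0.950100+0.915500+0.889800+0.887000+0.876400))/(1+11/400) = 8277/10000 ≈ 0.827700
step 7 [7y] zero: DF = P = 7843/10000 ≈ 0.784300
step 8 [8y] bond c/1=9/100: DF=(1377447/1000000 − 9/100·(0.950100+0.915500+0.889800+0.887000+0.876400+0.827700+0.784300))/(1+9/100) = 303/400 ≈ 0.757500

1 1 9501/10000
2 2 1831/2000
3 3 4449/5000
4 4 887/1000
5 5 2191/2500
6 6 8277/10000
7 7 7843/10000
8 8 303/400
s(8y) = (1/(303/400) − 1)/(8) = 97/2424 ≈ 4.0017%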